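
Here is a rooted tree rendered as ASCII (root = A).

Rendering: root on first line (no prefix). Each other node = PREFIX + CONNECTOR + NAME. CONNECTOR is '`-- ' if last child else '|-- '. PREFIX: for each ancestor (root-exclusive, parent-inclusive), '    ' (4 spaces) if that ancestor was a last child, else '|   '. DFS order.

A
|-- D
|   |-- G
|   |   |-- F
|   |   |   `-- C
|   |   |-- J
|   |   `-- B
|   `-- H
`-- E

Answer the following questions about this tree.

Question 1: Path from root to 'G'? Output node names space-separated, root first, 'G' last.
Answer: A D G

Derivation:
Walk down from root: A -> D -> G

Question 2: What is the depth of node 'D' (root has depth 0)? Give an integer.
Path from root to D: A -> D
Depth = number of edges = 1

Answer: 1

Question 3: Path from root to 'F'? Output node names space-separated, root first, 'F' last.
Walk down from root: A -> D -> G -> F

Answer: A D G F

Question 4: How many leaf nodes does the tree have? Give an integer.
Answer: 5

Derivation:
Leaves (nodes with no children): B, C, E, H, J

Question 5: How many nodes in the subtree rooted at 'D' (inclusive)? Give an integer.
Answer: 7

Derivation:
Subtree rooted at D contains: B, C, D, F, G, H, J
Count = 7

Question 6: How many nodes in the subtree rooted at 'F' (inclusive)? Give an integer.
Answer: 2

Derivation:
Subtree rooted at F contains: C, F
Count = 2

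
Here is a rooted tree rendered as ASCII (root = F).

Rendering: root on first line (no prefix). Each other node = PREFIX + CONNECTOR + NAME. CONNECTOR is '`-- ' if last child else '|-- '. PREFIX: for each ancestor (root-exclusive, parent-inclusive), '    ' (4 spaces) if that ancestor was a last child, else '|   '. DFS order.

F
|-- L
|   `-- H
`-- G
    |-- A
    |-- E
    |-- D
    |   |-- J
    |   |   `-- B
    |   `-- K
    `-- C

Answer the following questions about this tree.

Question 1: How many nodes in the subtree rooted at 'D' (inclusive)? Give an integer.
Subtree rooted at D contains: B, D, J, K
Count = 4

Answer: 4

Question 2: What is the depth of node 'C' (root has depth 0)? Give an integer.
Answer: 2

Derivation:
Path from root to C: F -> G -> C
Depth = number of edges = 2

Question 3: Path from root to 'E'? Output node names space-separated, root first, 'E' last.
Walk down from root: F -> G -> E

Answer: F G E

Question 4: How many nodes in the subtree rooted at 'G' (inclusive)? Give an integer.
Subtree rooted at G contains: A, B, C, D, E, G, J, K
Count = 8

Answer: 8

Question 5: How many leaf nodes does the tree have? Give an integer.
Leaves (nodes with no children): A, B, C, E, H, K

Answer: 6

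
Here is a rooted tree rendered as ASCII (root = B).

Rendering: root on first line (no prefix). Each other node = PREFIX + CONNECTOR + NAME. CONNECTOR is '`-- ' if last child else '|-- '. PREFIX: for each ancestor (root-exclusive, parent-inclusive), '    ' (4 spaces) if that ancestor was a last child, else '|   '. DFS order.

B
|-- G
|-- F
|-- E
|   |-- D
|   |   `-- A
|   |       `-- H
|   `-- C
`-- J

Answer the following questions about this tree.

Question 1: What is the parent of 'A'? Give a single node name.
Answer: D

Derivation:
Scan adjacency: A appears as child of D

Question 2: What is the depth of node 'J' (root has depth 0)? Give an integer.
Answer: 1

Derivation:
Path from root to J: B -> J
Depth = number of edges = 1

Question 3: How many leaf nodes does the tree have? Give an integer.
Leaves (nodes with no children): C, F, G, H, J

Answer: 5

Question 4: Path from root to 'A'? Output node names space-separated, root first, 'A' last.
Walk down from root: B -> E -> D -> A

Answer: B E D A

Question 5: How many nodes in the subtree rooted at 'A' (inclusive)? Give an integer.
Subtree rooted at A contains: A, H
Count = 2

Answer: 2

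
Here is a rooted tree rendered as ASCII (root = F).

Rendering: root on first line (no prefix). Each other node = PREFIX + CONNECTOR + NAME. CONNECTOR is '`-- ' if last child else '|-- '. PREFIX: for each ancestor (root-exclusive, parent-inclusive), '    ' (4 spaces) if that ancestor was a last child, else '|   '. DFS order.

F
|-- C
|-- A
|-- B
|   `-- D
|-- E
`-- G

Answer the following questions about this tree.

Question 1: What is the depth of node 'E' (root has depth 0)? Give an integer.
Answer: 1

Derivation:
Path from root to E: F -> E
Depth = number of edges = 1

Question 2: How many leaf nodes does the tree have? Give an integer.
Answer: 5

Derivation:
Leaves (nodes with no children): A, C, D, E, G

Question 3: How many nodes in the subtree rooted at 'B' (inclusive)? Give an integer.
Subtree rooted at B contains: B, D
Count = 2

Answer: 2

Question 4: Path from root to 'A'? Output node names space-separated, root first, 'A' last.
Walk down from root: F -> A

Answer: F A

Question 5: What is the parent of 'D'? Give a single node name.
Scan adjacency: D appears as child of B

Answer: B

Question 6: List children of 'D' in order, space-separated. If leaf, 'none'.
Answer: none

Derivation:
Node D's children (from adjacency): (leaf)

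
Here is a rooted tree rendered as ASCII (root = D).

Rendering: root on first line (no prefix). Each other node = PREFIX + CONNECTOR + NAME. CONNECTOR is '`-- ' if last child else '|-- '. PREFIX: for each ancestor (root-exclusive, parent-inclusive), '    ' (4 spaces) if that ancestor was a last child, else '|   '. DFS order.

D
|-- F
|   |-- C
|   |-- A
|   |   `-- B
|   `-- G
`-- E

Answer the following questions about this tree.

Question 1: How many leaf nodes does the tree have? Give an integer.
Answer: 4

Derivation:
Leaves (nodes with no children): B, C, E, G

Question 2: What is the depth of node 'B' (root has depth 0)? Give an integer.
Answer: 3

Derivation:
Path from root to B: D -> F -> A -> B
Depth = number of edges = 3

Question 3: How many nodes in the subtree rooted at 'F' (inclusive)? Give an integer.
Answer: 5

Derivation:
Subtree rooted at F contains: A, B, C, F, G
Count = 5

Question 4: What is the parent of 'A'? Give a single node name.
Answer: F

Derivation:
Scan adjacency: A appears as child of F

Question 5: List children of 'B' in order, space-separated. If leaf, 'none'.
Answer: none

Derivation:
Node B's children (from adjacency): (leaf)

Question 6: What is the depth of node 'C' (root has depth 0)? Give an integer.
Path from root to C: D -> F -> C
Depth = number of edges = 2

Answer: 2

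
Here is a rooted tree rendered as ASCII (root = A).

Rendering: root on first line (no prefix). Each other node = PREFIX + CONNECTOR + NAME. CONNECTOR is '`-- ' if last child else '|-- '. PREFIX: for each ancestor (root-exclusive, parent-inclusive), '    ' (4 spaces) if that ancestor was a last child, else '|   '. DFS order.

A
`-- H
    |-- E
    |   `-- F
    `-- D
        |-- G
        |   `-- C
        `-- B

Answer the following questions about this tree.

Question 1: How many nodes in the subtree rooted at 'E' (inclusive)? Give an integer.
Answer: 2

Derivation:
Subtree rooted at E contains: E, F
Count = 2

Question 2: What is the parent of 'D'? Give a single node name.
Scan adjacency: D appears as child of H

Answer: H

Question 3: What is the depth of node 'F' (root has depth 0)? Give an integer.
Path from root to F: A -> H -> E -> F
Depth = number of edges = 3

Answer: 3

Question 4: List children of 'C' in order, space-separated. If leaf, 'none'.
Answer: none

Derivation:
Node C's children (from adjacency): (leaf)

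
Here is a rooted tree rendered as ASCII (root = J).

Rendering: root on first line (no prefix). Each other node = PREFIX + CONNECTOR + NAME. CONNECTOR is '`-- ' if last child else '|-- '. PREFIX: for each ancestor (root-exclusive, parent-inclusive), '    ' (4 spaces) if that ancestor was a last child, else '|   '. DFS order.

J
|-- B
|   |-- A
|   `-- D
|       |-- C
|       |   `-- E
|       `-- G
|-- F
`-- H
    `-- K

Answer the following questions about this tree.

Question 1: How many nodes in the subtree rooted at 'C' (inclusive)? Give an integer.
Answer: 2

Derivation:
Subtree rooted at C contains: C, E
Count = 2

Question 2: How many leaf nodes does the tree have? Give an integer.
Answer: 5

Derivation:
Leaves (nodes with no children): A, E, F, G, K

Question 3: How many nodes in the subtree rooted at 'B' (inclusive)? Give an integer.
Subtree rooted at B contains: A, B, C, D, E, G
Count = 6

Answer: 6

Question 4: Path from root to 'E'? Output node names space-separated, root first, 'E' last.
Answer: J B D C E

Derivation:
Walk down from root: J -> B -> D -> C -> E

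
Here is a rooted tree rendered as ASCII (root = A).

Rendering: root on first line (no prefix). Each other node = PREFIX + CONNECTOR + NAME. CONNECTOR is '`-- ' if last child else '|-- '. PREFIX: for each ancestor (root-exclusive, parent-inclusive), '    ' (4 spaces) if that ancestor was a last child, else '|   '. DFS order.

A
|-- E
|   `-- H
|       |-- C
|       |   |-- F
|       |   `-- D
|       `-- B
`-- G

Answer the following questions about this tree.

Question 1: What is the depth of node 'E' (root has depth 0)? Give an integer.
Path from root to E: A -> E
Depth = number of edges = 1

Answer: 1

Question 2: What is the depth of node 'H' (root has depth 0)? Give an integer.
Answer: 2

Derivation:
Path from root to H: A -> E -> H
Depth = number of edges = 2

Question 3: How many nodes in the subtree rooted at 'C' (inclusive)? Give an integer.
Subtree rooted at C contains: C, D, F
Count = 3

Answer: 3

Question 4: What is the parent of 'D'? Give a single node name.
Scan adjacency: D appears as child of C

Answer: C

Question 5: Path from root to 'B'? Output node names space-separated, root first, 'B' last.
Answer: A E H B

Derivation:
Walk down from root: A -> E -> H -> B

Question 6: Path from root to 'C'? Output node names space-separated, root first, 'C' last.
Answer: A E H C

Derivation:
Walk down from root: A -> E -> H -> C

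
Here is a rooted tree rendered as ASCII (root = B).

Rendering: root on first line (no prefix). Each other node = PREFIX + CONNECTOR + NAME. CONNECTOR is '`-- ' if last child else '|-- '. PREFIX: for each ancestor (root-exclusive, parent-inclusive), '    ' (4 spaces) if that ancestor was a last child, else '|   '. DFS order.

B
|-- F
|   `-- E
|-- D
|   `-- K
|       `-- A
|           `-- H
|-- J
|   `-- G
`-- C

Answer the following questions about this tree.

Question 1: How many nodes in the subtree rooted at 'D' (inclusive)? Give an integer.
Subtree rooted at D contains: A, D, H, K
Count = 4

Answer: 4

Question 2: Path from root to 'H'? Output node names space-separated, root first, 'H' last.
Walk down from root: B -> D -> K -> A -> H

Answer: B D K A H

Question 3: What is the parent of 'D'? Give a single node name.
Answer: B

Derivation:
Scan adjacency: D appears as child of B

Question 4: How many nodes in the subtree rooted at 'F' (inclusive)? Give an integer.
Subtree rooted at F contains: E, F
Count = 2

Answer: 2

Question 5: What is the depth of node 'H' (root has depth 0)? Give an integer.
Path from root to H: B -> D -> K -> A -> H
Depth = number of edges = 4

Answer: 4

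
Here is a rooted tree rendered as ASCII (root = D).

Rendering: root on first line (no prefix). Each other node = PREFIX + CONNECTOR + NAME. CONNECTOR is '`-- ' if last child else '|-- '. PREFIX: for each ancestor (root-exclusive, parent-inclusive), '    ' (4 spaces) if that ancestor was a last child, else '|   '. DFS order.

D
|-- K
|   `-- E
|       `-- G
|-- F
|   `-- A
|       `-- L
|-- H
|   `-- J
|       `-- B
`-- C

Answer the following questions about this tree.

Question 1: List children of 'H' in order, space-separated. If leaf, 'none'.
Node H's children (from adjacency): J

Answer: J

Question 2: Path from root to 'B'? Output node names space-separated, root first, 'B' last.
Answer: D H J B

Derivation:
Walk down from root: D -> H -> J -> B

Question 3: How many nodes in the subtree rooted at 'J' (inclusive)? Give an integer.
Answer: 2

Derivation:
Subtree rooted at J contains: B, J
Count = 2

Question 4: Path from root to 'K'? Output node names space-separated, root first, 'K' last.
Answer: D K

Derivation:
Walk down from root: D -> K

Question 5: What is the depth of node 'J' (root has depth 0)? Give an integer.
Answer: 2

Derivation:
Path from root to J: D -> H -> J
Depth = number of edges = 2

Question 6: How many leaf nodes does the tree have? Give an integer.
Leaves (nodes with no children): B, C, G, L

Answer: 4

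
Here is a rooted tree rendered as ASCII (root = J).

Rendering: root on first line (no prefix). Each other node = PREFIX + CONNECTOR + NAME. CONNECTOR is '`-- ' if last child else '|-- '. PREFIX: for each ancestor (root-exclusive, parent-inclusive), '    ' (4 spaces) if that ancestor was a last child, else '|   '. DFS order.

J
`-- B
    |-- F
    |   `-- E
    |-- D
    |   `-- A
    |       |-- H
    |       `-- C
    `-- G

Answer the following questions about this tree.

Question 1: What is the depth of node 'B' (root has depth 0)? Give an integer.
Path from root to B: J -> B
Depth = number of edges = 1

Answer: 1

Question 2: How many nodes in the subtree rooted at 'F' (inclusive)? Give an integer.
Subtree rooted at F contains: E, F
Count = 2

Answer: 2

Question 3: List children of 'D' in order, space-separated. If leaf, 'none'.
Node D's children (from adjacency): A

Answer: A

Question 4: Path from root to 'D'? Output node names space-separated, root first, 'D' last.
Walk down from root: J -> B -> D

Answer: J B D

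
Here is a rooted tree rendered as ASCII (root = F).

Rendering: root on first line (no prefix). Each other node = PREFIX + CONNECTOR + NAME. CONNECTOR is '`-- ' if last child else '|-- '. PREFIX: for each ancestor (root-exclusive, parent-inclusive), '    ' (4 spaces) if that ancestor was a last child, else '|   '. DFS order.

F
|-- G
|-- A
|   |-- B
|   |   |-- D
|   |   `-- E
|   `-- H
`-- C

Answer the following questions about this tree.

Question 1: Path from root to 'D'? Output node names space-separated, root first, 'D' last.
Walk down from root: F -> A -> B -> D

Answer: F A B D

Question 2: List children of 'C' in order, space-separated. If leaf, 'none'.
Answer: none

Derivation:
Node C's children (from adjacency): (leaf)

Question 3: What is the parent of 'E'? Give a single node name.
Answer: B

Derivation:
Scan adjacency: E appears as child of B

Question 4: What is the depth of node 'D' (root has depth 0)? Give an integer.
Path from root to D: F -> A -> B -> D
Depth = number of edges = 3

Answer: 3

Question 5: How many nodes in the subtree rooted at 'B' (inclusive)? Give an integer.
Answer: 3

Derivation:
Subtree rooted at B contains: B, D, E
Count = 3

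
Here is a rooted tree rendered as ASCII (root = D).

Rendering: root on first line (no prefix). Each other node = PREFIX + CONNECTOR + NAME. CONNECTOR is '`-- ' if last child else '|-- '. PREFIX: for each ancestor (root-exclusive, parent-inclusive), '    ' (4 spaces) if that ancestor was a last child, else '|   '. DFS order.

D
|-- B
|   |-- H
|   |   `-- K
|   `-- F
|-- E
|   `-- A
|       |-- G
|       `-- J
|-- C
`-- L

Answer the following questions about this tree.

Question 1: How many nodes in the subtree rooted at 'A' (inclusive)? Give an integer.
Answer: 3

Derivation:
Subtree rooted at A contains: A, G, J
Count = 3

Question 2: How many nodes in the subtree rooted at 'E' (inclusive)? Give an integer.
Subtree rooted at E contains: A, E, G, J
Count = 4

Answer: 4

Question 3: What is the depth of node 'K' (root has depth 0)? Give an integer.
Path from root to K: D -> B -> H -> K
Depth = number of edges = 3

Answer: 3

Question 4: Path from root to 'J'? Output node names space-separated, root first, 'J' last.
Answer: D E A J

Derivation:
Walk down from root: D -> E -> A -> J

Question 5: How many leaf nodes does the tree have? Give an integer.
Leaves (nodes with no children): C, F, G, J, K, L

Answer: 6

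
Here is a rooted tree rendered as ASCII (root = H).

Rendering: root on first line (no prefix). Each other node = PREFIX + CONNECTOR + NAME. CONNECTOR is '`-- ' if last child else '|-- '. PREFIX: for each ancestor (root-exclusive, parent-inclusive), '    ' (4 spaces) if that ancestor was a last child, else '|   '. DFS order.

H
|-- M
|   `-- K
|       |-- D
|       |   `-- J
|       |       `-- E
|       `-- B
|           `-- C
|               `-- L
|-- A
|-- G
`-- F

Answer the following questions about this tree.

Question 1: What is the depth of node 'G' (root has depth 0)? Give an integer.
Path from root to G: H -> G
Depth = number of edges = 1

Answer: 1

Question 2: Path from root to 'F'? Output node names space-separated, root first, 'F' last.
Walk down from root: H -> F

Answer: H F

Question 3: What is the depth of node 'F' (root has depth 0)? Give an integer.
Path from root to F: H -> F
Depth = number of edges = 1

Answer: 1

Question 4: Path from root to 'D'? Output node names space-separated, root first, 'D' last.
Walk down from root: H -> M -> K -> D

Answer: H M K D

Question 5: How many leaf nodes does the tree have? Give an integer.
Answer: 5

Derivation:
Leaves (nodes with no children): A, E, F, G, L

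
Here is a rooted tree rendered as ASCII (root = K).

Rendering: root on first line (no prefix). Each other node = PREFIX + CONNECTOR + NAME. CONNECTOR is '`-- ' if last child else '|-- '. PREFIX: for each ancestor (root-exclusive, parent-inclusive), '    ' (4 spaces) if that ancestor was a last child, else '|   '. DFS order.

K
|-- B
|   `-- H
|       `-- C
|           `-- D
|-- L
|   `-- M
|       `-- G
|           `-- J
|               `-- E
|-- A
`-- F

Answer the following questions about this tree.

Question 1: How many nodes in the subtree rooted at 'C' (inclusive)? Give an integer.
Answer: 2

Derivation:
Subtree rooted at C contains: C, D
Count = 2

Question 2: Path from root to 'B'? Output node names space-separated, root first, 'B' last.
Answer: K B

Derivation:
Walk down from root: K -> B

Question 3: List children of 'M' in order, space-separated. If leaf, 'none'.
Node M's children (from adjacency): G

Answer: G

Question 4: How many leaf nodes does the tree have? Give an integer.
Answer: 4

Derivation:
Leaves (nodes with no children): A, D, E, F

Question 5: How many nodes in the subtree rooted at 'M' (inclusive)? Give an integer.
Subtree rooted at M contains: E, G, J, M
Count = 4

Answer: 4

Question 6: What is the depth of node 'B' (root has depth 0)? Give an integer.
Path from root to B: K -> B
Depth = number of edges = 1

Answer: 1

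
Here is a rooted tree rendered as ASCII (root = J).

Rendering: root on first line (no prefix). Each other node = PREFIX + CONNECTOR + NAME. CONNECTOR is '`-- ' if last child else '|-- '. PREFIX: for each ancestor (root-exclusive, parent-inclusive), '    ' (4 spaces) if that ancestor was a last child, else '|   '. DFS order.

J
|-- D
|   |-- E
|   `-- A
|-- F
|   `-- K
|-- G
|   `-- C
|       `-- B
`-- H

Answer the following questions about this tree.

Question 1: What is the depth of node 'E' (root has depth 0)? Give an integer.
Path from root to E: J -> D -> E
Depth = number of edges = 2

Answer: 2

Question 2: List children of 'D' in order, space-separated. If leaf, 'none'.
Node D's children (from adjacency): E, A

Answer: E A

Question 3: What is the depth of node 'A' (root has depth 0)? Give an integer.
Answer: 2

Derivation:
Path from root to A: J -> D -> A
Depth = number of edges = 2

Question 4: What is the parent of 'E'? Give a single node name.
Scan adjacency: E appears as child of D

Answer: D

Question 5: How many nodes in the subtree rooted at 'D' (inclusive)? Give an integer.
Subtree rooted at D contains: A, D, E
Count = 3

Answer: 3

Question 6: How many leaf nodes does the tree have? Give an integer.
Leaves (nodes with no children): A, B, E, H, K

Answer: 5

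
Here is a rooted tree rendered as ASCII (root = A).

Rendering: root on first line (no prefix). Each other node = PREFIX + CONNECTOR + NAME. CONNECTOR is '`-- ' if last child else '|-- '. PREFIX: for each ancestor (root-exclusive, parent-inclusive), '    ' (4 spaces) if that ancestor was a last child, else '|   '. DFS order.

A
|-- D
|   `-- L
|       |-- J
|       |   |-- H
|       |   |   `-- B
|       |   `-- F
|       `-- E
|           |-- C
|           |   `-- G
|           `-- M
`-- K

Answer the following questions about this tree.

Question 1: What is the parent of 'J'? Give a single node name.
Scan adjacency: J appears as child of L

Answer: L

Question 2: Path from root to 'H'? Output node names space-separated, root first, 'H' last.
Answer: A D L J H

Derivation:
Walk down from root: A -> D -> L -> J -> H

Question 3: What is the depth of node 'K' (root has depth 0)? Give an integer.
Answer: 1

Derivation:
Path from root to K: A -> K
Depth = number of edges = 1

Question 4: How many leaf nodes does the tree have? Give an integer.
Answer: 5

Derivation:
Leaves (nodes with no children): B, F, G, K, M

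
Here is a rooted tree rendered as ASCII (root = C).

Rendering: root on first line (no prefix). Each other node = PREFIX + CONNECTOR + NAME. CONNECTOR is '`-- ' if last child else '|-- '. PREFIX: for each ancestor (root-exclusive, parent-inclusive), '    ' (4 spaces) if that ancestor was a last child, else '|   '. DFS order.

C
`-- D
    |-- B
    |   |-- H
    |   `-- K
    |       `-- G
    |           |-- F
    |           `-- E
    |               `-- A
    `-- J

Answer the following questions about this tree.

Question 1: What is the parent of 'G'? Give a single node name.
Answer: K

Derivation:
Scan adjacency: G appears as child of K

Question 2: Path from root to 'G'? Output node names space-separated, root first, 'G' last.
Answer: C D B K G

Derivation:
Walk down from root: C -> D -> B -> K -> G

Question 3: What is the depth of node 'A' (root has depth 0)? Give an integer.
Answer: 6

Derivation:
Path from root to A: C -> D -> B -> K -> G -> E -> A
Depth = number of edges = 6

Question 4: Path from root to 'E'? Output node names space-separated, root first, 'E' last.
Answer: C D B K G E

Derivation:
Walk down from root: C -> D -> B -> K -> G -> E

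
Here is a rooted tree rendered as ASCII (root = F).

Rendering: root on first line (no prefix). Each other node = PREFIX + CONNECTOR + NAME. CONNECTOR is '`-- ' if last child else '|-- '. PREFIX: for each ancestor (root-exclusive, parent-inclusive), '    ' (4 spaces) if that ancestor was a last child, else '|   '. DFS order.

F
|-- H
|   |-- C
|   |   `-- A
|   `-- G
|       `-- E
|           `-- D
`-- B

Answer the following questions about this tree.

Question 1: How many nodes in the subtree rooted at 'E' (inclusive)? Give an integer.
Subtree rooted at E contains: D, E
Count = 2

Answer: 2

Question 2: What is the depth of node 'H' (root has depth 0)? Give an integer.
Answer: 1

Derivation:
Path from root to H: F -> H
Depth = number of edges = 1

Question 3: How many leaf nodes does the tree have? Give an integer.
Answer: 3

Derivation:
Leaves (nodes with no children): A, B, D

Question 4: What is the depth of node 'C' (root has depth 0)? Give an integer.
Answer: 2

Derivation:
Path from root to C: F -> H -> C
Depth = number of edges = 2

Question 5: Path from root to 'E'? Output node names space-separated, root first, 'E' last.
Answer: F H G E

Derivation:
Walk down from root: F -> H -> G -> E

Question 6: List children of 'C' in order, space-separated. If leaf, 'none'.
Answer: A

Derivation:
Node C's children (from adjacency): A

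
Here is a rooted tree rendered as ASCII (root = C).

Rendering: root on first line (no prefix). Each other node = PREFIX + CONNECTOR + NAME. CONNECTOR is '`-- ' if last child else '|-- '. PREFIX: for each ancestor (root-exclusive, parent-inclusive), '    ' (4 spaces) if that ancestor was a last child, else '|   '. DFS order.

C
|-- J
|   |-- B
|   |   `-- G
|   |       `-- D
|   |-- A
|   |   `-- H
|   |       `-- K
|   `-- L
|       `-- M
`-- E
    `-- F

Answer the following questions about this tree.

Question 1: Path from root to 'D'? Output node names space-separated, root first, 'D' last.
Walk down from root: C -> J -> B -> G -> D

Answer: C J B G D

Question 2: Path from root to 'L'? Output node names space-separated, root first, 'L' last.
Answer: C J L

Derivation:
Walk down from root: C -> J -> L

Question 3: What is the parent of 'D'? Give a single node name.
Answer: G

Derivation:
Scan adjacency: D appears as child of G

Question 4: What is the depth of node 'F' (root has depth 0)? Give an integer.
Answer: 2

Derivation:
Path from root to F: C -> E -> F
Depth = number of edges = 2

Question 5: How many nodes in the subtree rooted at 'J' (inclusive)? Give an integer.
Answer: 9

Derivation:
Subtree rooted at J contains: A, B, D, G, H, J, K, L, M
Count = 9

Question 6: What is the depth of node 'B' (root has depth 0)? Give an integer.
Answer: 2

Derivation:
Path from root to B: C -> J -> B
Depth = number of edges = 2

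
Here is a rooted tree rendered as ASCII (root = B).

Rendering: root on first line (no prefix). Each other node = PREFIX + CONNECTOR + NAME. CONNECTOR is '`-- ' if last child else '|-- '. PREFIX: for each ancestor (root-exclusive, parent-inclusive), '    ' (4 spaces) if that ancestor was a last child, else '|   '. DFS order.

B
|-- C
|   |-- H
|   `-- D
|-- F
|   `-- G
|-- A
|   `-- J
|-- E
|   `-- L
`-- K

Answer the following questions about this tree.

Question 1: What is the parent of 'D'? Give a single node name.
Answer: C

Derivation:
Scan adjacency: D appears as child of C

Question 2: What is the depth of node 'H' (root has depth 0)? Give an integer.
Path from root to H: B -> C -> H
Depth = number of edges = 2

Answer: 2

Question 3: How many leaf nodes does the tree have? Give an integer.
Leaves (nodes with no children): D, G, H, J, K, L

Answer: 6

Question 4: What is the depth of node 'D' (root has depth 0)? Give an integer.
Answer: 2

Derivation:
Path from root to D: B -> C -> D
Depth = number of edges = 2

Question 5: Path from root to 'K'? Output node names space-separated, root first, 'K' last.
Walk down from root: B -> K

Answer: B K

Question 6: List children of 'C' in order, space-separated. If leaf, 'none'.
Node C's children (from adjacency): H, D

Answer: H D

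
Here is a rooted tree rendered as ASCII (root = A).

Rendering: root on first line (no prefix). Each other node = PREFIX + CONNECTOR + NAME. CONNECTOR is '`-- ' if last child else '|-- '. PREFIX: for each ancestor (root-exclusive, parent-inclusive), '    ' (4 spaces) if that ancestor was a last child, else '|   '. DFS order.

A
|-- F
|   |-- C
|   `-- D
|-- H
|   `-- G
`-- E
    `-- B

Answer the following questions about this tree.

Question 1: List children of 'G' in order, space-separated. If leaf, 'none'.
Node G's children (from adjacency): (leaf)

Answer: none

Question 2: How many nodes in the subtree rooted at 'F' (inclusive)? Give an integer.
Answer: 3

Derivation:
Subtree rooted at F contains: C, D, F
Count = 3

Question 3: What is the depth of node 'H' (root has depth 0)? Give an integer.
Answer: 1

Derivation:
Path from root to H: A -> H
Depth = number of edges = 1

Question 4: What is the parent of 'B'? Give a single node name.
Scan adjacency: B appears as child of E

Answer: E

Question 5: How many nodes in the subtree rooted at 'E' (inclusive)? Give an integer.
Answer: 2

Derivation:
Subtree rooted at E contains: B, E
Count = 2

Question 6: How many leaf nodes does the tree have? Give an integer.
Leaves (nodes with no children): B, C, D, G

Answer: 4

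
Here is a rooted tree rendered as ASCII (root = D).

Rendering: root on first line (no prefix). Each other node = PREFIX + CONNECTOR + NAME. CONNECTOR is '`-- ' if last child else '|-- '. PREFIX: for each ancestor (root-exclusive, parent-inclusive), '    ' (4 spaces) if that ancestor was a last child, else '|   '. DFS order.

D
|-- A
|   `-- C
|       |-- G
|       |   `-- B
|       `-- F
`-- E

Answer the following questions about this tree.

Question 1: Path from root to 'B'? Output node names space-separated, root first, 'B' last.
Answer: D A C G B

Derivation:
Walk down from root: D -> A -> C -> G -> B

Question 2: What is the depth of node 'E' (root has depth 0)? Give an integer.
Path from root to E: D -> E
Depth = number of edges = 1

Answer: 1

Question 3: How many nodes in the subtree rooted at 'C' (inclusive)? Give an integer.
Subtree rooted at C contains: B, C, F, G
Count = 4

Answer: 4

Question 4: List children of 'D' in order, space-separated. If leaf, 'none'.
Node D's children (from adjacency): A, E

Answer: A E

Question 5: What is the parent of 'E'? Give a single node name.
Scan adjacency: E appears as child of D

Answer: D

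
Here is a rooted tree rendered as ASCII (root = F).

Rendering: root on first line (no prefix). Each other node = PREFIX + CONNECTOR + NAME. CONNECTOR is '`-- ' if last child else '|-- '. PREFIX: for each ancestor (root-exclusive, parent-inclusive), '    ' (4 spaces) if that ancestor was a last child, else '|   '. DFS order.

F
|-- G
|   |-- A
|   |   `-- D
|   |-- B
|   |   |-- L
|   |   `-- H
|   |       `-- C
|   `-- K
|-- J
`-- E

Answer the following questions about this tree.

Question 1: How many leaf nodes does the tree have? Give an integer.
Answer: 6

Derivation:
Leaves (nodes with no children): C, D, E, J, K, L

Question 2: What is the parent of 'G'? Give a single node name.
Answer: F

Derivation:
Scan adjacency: G appears as child of F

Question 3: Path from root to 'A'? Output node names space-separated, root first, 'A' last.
Walk down from root: F -> G -> A

Answer: F G A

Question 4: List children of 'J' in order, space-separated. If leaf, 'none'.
Node J's children (from adjacency): (leaf)

Answer: none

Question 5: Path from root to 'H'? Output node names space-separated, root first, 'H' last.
Walk down from root: F -> G -> B -> H

Answer: F G B H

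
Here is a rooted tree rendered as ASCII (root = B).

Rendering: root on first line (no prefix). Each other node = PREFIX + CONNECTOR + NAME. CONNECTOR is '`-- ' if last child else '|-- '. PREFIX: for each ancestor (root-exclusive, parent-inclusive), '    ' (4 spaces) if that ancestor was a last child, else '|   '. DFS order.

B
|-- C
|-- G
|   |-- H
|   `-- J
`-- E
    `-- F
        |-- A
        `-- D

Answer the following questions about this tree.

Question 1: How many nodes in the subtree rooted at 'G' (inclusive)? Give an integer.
Answer: 3

Derivation:
Subtree rooted at G contains: G, H, J
Count = 3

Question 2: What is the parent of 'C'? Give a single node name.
Scan adjacency: C appears as child of B

Answer: B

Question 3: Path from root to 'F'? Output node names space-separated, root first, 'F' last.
Walk down from root: B -> E -> F

Answer: B E F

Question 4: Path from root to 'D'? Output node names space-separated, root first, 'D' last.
Answer: B E F D

Derivation:
Walk down from root: B -> E -> F -> D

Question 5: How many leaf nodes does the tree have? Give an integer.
Leaves (nodes with no children): A, C, D, H, J

Answer: 5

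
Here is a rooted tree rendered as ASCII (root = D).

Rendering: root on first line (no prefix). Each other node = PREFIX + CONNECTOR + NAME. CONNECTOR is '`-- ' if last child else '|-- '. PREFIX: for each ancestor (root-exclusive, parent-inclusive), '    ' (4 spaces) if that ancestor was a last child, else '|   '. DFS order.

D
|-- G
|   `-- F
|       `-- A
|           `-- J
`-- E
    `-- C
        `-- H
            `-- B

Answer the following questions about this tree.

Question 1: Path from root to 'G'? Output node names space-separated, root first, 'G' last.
Answer: D G

Derivation:
Walk down from root: D -> G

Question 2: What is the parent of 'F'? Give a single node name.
Scan adjacency: F appears as child of G

Answer: G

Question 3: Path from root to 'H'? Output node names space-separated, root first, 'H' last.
Walk down from root: D -> E -> C -> H

Answer: D E C H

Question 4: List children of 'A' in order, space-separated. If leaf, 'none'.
Answer: J

Derivation:
Node A's children (from adjacency): J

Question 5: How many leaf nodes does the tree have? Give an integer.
Answer: 2

Derivation:
Leaves (nodes with no children): B, J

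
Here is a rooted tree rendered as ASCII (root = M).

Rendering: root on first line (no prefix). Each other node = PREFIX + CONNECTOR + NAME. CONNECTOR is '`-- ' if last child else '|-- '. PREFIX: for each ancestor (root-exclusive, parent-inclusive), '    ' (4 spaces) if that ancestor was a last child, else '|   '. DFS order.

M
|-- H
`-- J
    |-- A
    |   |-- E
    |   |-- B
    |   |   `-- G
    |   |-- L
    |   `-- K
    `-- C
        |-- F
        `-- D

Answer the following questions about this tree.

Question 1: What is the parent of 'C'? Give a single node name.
Scan adjacency: C appears as child of J

Answer: J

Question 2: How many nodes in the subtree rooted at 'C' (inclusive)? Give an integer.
Answer: 3

Derivation:
Subtree rooted at C contains: C, D, F
Count = 3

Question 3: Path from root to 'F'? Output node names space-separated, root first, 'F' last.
Walk down from root: M -> J -> C -> F

Answer: M J C F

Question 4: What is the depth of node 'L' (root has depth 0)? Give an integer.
Answer: 3

Derivation:
Path from root to L: M -> J -> A -> L
Depth = number of edges = 3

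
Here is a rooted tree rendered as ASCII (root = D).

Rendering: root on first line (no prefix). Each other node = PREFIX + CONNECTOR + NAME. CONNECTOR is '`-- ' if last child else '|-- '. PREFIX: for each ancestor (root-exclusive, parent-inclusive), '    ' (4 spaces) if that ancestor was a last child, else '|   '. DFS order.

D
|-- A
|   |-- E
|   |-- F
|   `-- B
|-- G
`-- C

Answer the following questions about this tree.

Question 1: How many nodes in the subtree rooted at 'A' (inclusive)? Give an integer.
Subtree rooted at A contains: A, B, E, F
Count = 4

Answer: 4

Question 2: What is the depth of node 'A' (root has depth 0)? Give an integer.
Path from root to A: D -> A
Depth = number of edges = 1

Answer: 1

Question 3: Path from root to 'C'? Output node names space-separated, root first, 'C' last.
Walk down from root: D -> C

Answer: D C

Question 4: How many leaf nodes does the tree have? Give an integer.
Leaves (nodes with no children): B, C, E, F, G

Answer: 5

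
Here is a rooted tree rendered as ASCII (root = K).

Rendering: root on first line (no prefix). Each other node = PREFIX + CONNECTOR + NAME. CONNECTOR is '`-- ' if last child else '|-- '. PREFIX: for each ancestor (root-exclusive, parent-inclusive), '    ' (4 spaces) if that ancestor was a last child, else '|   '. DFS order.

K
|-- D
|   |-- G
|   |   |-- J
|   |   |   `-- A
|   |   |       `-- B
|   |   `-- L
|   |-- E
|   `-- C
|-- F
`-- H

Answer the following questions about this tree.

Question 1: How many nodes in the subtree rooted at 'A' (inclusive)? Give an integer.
Answer: 2

Derivation:
Subtree rooted at A contains: A, B
Count = 2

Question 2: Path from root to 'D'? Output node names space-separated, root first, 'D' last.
Answer: K D

Derivation:
Walk down from root: K -> D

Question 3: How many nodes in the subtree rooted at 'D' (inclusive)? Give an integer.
Answer: 8

Derivation:
Subtree rooted at D contains: A, B, C, D, E, G, J, L
Count = 8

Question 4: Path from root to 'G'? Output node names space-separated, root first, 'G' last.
Answer: K D G

Derivation:
Walk down from root: K -> D -> G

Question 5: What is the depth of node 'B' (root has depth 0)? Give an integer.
Answer: 5

Derivation:
Path from root to B: K -> D -> G -> J -> A -> B
Depth = number of edges = 5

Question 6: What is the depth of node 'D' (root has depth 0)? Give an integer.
Path from root to D: K -> D
Depth = number of edges = 1

Answer: 1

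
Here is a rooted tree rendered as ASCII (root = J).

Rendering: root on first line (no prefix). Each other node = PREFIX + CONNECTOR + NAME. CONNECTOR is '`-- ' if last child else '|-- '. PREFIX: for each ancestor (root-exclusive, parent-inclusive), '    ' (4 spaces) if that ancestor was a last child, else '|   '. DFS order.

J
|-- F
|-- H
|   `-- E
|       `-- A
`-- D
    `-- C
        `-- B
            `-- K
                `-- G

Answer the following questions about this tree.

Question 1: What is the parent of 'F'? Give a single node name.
Answer: J

Derivation:
Scan adjacency: F appears as child of J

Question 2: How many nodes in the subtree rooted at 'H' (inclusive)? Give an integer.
Subtree rooted at H contains: A, E, H
Count = 3

Answer: 3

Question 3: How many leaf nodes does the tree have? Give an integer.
Answer: 3

Derivation:
Leaves (nodes with no children): A, F, G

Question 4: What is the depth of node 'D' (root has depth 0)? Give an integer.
Answer: 1

Derivation:
Path from root to D: J -> D
Depth = number of edges = 1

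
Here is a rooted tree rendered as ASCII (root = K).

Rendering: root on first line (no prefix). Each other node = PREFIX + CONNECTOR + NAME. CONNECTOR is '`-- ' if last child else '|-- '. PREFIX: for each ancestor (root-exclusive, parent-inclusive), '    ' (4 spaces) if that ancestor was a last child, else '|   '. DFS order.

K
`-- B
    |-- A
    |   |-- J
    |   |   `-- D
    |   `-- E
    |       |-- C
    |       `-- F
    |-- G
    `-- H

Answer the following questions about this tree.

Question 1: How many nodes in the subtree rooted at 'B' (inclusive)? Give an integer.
Subtree rooted at B contains: A, B, C, D, E, F, G, H, J
Count = 9

Answer: 9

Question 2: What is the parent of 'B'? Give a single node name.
Answer: K

Derivation:
Scan adjacency: B appears as child of K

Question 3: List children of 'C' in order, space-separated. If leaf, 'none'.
Answer: none

Derivation:
Node C's children (from adjacency): (leaf)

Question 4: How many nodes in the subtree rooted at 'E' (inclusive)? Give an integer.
Answer: 3

Derivation:
Subtree rooted at E contains: C, E, F
Count = 3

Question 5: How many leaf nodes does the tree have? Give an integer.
Leaves (nodes with no children): C, D, F, G, H

Answer: 5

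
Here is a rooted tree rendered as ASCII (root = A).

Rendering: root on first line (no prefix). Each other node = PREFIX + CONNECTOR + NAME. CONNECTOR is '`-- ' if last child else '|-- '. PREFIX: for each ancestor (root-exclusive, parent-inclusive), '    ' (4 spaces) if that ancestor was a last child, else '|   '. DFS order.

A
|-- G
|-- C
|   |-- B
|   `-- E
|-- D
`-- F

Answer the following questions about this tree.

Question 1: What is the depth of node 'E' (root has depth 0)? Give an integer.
Answer: 2

Derivation:
Path from root to E: A -> C -> E
Depth = number of edges = 2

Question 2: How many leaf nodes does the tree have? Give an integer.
Leaves (nodes with no children): B, D, E, F, G

Answer: 5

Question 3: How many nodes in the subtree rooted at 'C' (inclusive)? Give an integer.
Subtree rooted at C contains: B, C, E
Count = 3

Answer: 3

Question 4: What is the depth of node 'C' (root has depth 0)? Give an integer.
Path from root to C: A -> C
Depth = number of edges = 1

Answer: 1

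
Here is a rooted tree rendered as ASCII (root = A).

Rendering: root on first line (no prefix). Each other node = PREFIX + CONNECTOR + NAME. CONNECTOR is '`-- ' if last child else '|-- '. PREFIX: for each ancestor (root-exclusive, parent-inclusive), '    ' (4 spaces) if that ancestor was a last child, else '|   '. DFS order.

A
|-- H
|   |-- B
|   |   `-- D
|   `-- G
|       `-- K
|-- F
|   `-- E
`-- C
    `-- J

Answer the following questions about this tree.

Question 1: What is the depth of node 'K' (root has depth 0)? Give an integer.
Answer: 3

Derivation:
Path from root to K: A -> H -> G -> K
Depth = number of edges = 3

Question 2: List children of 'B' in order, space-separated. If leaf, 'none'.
Node B's children (from adjacency): D

Answer: D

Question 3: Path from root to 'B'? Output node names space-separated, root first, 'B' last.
Walk down from root: A -> H -> B

Answer: A H B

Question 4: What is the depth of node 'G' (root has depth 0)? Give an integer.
Answer: 2

Derivation:
Path from root to G: A -> H -> G
Depth = number of edges = 2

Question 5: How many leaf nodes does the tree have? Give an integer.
Answer: 4

Derivation:
Leaves (nodes with no children): D, E, J, K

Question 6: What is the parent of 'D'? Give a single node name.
Scan adjacency: D appears as child of B

Answer: B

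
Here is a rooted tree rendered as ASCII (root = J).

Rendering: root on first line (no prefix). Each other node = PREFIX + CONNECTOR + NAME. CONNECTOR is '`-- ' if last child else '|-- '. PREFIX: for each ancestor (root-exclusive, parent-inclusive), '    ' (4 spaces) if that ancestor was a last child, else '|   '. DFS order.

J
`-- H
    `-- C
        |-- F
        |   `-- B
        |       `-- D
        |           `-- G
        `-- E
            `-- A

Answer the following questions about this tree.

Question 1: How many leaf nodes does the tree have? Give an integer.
Answer: 2

Derivation:
Leaves (nodes with no children): A, G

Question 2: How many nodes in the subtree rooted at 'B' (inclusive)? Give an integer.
Answer: 3

Derivation:
Subtree rooted at B contains: B, D, G
Count = 3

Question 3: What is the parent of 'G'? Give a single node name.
Answer: D

Derivation:
Scan adjacency: G appears as child of D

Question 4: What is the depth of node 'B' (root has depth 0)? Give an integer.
Path from root to B: J -> H -> C -> F -> B
Depth = number of edges = 4

Answer: 4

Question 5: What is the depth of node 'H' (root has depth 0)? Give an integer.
Path from root to H: J -> H
Depth = number of edges = 1

Answer: 1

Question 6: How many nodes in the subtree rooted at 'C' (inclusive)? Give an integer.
Subtree rooted at C contains: A, B, C, D, E, F, G
Count = 7

Answer: 7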